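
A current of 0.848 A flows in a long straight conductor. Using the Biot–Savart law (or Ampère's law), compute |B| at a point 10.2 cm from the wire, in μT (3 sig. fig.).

For an infinitely long straight wire, B = μ₀I/(2πd).
B = (4π×10⁻⁷ × 0.848) / (2π × 0.102) = 1.66×10⁻⁶ T.

B ≈ 1.66 μT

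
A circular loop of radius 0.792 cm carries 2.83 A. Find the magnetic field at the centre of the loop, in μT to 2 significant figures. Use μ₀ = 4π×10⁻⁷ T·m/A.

B ≈ 220 μT

At the centre of a circular loop the Biot–Savart law gives B = μ₀I/(2R).
B = (4π×10⁻⁷ × 2.83) / (2 × 0.00792) = 2.25×10⁻⁴ T.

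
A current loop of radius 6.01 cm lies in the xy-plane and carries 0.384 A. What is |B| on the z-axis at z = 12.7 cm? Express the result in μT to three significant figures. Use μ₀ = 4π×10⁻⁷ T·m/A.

B ≈ 0.314 μT

On the axis of a circular loop, B = μ₀IR² / [2(R²+z²)^(3/2)].
R² + z² = (0.0601)² + (0.127)² = 0.01974 m², and (R²+z²)^(3/2) = 2.77×10⁻³ m³.
B = (4π×10⁻⁷ × 0.384 × 0.003612) / (2 × 2.77×10⁻³) = 3.14×10⁻⁷ T.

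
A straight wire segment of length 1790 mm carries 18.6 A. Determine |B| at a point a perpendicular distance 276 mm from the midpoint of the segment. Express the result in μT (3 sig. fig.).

B ≈ 12.9 μT

For a finite straight segment, B = (μ₀I/4πd)(sinθ₁ + sinθ₂), where θ₁, θ₂ are the angles from the perpendicular to each end.
The perpendicular from the point meets the wire at its midpoint, so each end is L/2 = 0.895 m away along the wire.
sinθ₁ = 0.895/√(0.895²+0.276²) = 0.9556; sinθ₂ = 0.895/√(0.895²+0.276²) = 0.9556.
B = (4π×10⁻⁷ × 18.6) / (4π × 0.276) × (0.9556 + 0.9556) = 1.29×10⁻⁵ T.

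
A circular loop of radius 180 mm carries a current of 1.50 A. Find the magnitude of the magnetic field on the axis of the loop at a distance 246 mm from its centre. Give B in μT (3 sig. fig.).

On the axis of a circular loop, B = μ₀IR² / [2(R²+z²)^(3/2)].
R² + z² = (0.18)² + (0.246)² = 0.09292 m², and (R²+z²)^(3/2) = 2.83×10⁻² m³.
B = (4π×10⁻⁷ × 1.50 × 0.0324) / (2 × 2.83×10⁻²) = 1.08×10⁻⁶ T.

B ≈ 1.08 μT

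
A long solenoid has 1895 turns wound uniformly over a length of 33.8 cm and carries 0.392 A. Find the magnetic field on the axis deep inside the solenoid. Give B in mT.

B ≈ 2.76 mT

Inside a long solenoid, B = μ₀nI with n = 5607 turns/m.
B = 4π×10⁻⁷ × 5607 × 0.392 = 2.76×10⁻³ T.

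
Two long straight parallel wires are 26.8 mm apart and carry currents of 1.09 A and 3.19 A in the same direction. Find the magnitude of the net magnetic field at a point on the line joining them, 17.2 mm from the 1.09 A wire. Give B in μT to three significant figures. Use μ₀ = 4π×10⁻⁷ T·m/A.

B ≈ 53.8 μT

Each long wire gives B = μ₀I/(2πd). Distances are d₁ = 0.0172 m and d₂ = 0.0096 m.
B₁ = 1.27×10⁻⁵ T, B₂ = 6.65×10⁻⁵ T.
Between parallel currents the two contributions point in opposite directions, so they subtract. B = |B₁ − B₂| = |1.27×10⁻⁵ − 6.65×10⁻⁵| = 5.38×10⁻⁵ T.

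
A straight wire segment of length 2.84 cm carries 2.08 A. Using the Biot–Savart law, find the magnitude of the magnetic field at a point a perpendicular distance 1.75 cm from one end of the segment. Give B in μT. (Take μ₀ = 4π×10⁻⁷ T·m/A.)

For a finite straight segment, B = (μ₀I/4πd)(sinθ₁ + sinθ₂), where θ₁, θ₂ are the angles from the perpendicular to each end.
The perpendicular foot is at one end, so the two end-offsets along the wire are 0 and L = 0.0284 m.
sinθ₁ = 0/√(0²+0.0175²) = 0.0000; sinθ₂ = 0.0284/√(0.0284²+0.0175²) = 0.8513.
B = (4π×10⁻⁷ × 2.08) / (4π × 0.0175) × (0.0000 + 0.8513) = 1.01×10⁻⁵ T.

B ≈ 10.1 μT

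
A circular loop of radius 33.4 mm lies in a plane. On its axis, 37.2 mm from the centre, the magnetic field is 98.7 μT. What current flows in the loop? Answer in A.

I ≈ 17.6 A

On the axis of a loop, B = μ₀IR²/[2(R²+z²)^(3/2)], so I = 2B(R²+z²)^(3/2)/(μ₀R²).
R² + z² = 0.001116 + 0.001384 = 0.002499 m²; raised to 3/2 gives 1.25×10⁻⁴ m³.
I = 2 × 9.87×10⁻⁵ × 1.25×10⁻⁴ / (1.26×10⁻⁶ × 0.001116) = 17.6 A.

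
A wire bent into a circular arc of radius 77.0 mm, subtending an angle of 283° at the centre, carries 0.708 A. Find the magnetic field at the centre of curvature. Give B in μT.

The Biot–Savart field of a circular arc at its centre is B = μ₀Iφ/(4πR), with φ = 4.939 rad.
B = (4π×10⁻⁷ × 0.708 × 4.939) / (4π × 0.077) = 4.54×10⁻⁶ T.

B ≈ 4.54 μT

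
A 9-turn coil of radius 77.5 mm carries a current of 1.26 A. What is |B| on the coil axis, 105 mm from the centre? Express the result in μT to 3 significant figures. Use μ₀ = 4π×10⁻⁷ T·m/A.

B ≈ 19.3 μT

For an N-turn flat coil, B = Nμ₀IR²/[2(R²+z²)^(3/2)] with R = 0.0775 m, z = 0.105 m.
B = 9 × 2.14×10⁻⁶ T = 1.93×10⁻⁵ T.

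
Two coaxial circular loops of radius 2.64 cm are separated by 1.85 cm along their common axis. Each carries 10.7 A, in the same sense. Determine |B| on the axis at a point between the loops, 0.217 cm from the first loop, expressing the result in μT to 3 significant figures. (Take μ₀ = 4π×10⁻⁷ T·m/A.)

Each loop contributes B = μ₀IR²/[2(R²+z²)^(3/2)] on the axis, with z measured from that loop.
Loop 1 (z = 0.00217 m): B₁ = 2.52×10⁻⁴ T. Loop 2 (z = 0.01633 m): B₂ = 1.57×10⁻⁴ T.
The fields add: B = B₁ + B₂ = 4.09×10⁻⁴ T.

B ≈ 409 μT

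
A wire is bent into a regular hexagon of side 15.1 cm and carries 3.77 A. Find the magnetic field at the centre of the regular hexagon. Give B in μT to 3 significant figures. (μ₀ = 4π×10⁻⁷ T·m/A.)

Each side is a finite straight segment at perpendicular distance d = a/(2 tan(π/6)) = 0.1308 m from the centre, with end-angles ±π/6.
One side contributes B₁ = (μ₀I/4πd)·2 sin(π/6) = 2.88×10⁻⁶ T.
All 6 sides add in the same direction: B = 6 × 2.88×10⁻⁶ = 1.73×10⁻⁵ T.

B ≈ 17.3 μT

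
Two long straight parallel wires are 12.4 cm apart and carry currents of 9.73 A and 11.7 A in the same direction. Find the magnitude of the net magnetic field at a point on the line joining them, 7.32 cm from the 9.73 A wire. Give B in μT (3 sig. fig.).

B ≈ 19.5 μT

Each long wire gives B = μ₀I/(2πd). Distances are d₁ = 0.0732 m and d₂ = 0.0508 m.
B₁ = 2.66×10⁻⁵ T, B₂ = 4.61×10⁻⁵ T.
Between parallel currents the two contributions point in opposite directions, so they subtract. B = |B₁ − B₂| = |2.66×10⁻⁵ − 4.61×10⁻⁵| = 1.95×10⁻⁵ T.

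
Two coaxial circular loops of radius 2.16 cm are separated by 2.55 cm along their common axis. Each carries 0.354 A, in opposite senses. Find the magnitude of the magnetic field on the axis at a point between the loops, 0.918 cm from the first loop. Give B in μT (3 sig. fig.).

B ≈ 2.80 μT

Each loop contributes B = μ₀IR²/[2(R²+z²)^(3/2)] on the axis, with z measured from that loop.
Loop 1 (z = 0.00918 m): B₁ = 8.03×10⁻⁶ T. Loop 2 (z = 0.01632 m): B₂ = 5.23×10⁻⁶ T.
The fields oppose: B = |B₁ − B₂| = 2.80×10⁻⁶ T.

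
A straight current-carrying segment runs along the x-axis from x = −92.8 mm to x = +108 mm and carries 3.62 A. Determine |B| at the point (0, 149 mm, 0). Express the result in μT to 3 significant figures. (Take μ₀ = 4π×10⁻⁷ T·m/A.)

B ≈ 2.71 μT

For a finite straight segment, B = (μ₀I/4πd)(sinθ₁ + sinθ₂), where θ₁, θ₂ are the angles from the perpendicular to each end.
The perpendicular distance is d = 0.149 m; the end-offsets along the wire are a = 0.0928 m and b = 0.108 m.
sinθ₁ = 0.0928/√(0.0928²+0.149²) = 0.5287; sinθ₂ = 0.108/√(0.108²+0.149²) = 0.5869.
B = (4π×10⁻⁷ × 3.62) / (4π × 0.149) × (0.5287 + 0.5869) = 2.71×10⁻⁶ T.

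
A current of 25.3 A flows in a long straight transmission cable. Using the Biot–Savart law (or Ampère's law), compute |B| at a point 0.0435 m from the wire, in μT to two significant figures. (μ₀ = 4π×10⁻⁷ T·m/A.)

B ≈ 120 μT

For an infinitely long straight wire, B = μ₀I/(2πd).
B = (4π×10⁻⁷ × 25.3) / (2π × 0.0435) = 1.16×10⁻⁴ T.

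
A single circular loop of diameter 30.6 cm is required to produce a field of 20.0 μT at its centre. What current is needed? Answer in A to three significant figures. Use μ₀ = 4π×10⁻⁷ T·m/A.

I ≈ 4.87 A

At the centre of a circular loop B = μ₀I/(2R), so I = 2RB/μ₀.
With R = 0.153 m, I = 2 × 0.153 × 2.00×10⁻⁵ / (4π×10⁻⁷) = 4.87 A.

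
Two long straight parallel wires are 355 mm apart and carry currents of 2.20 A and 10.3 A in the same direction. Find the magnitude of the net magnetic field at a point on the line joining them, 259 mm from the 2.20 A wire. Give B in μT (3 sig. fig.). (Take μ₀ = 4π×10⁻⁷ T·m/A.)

B ≈ 19.8 μT

Each long wire gives B = μ₀I/(2πd). Distances are d₁ = 0.259 m and d₂ = 0.096 m.
B₁ = 1.70×10⁻⁶ T, B₂ = 2.15×10⁻⁵ T.
Between parallel currents the two contributions point in opposite directions, so they subtract. B = |B₁ − B₂| = |1.70×10⁻⁶ − 2.15×10⁻⁵| = 1.98×10⁻⁵ T.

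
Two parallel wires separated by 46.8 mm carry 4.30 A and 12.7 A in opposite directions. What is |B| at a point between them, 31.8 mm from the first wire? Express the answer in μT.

Each long wire gives B = μ₀I/(2πd). Distances are d₁ = 0.0318 m and d₂ = 0.015 m.
B₁ = 2.70×10⁻⁵ T, B₂ = 1.69×10⁻⁴ T.
Between antiparallel currents both contributions point the same way, so they add. B = B₁ + B₂ = 2.70×10⁻⁵ + 1.69×10⁻⁴ = 1.96×10⁻⁴ T.

B ≈ 196 μT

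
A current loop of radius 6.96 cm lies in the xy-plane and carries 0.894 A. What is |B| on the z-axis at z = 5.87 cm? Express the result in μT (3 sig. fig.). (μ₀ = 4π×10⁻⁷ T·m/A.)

On the axis of a circular loop, B = μ₀IR² / [2(R²+z²)^(3/2)].
R² + z² = (0.0696)² + (0.0587)² = 0.00829 m², and (R²+z²)^(3/2) = 7.55×10⁻⁴ m³.
B = (4π×10⁻⁷ × 0.894 × 0.004844) / (2 × 7.55×10⁻⁴) = 3.61×10⁻⁶ T.

B ≈ 3.61 μT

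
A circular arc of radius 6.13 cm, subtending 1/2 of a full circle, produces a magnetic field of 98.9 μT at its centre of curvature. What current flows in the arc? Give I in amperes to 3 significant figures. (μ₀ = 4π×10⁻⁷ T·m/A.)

I ≈ 19.3 A

For a circular arc, B = μ₀Iφ/(4πR) with φ in radians; here φ = 3.142 rad.
So I = 4πRB/(μ₀φ) = 4π × 0.0613 × 9.89×10⁻⁵ / (4π×10⁻⁷ × 3.142) = 19.3 A.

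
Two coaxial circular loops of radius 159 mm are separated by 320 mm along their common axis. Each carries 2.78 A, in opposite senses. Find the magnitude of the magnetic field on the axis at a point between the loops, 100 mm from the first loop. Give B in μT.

B ≈ 4.46 μT

Each loop contributes B = μ₀IR²/[2(R²+z²)^(3/2)] on the axis, with z measured from that loop.
Loop 1 (z = 0.1 m): B₁ = 6.66×10⁻⁶ T. Loop 2 (z = 0.22 m): B₂ = 2.21×10⁻⁶ T.
The fields oppose: B = |B₁ − B₂| = 4.46×10⁻⁶ T.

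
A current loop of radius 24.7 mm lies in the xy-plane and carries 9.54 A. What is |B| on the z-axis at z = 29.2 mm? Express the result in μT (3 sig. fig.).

B ≈ 65.4 μT

On the axis of a circular loop, B = μ₀IR² / [2(R²+z²)^(3/2)].
R² + z² = (0.0247)² + (0.0292)² = 0.001463 m², and (R²+z²)^(3/2) = 5.59×10⁻⁵ m³.
B = (4π×10⁻⁷ × 9.54 × 0.0006101) / (2 × 5.59×10⁻⁵) = 6.54×10⁻⁵ T.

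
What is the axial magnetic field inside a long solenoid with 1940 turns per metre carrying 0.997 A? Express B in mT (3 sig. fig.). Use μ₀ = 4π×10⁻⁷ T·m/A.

Inside a long solenoid, B = μ₀nI with n = 1940 turns/m.
B = 4π×10⁻⁷ × 1940 × 0.997 = 2.43×10⁻³ T.

B ≈ 2.43 mT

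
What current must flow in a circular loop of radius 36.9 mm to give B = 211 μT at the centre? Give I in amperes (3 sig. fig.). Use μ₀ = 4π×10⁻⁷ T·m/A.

At the centre of a circular loop B = μ₀I/(2R), so I = 2RB/μ₀.
With R = 0.0369 m, I = 2 × 0.0369 × 2.11×10⁻⁴ / (4π×10⁻⁷) = 12.4 A.

I ≈ 12.4 A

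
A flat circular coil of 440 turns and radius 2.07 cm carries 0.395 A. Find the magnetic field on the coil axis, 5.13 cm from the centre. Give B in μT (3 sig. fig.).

B ≈ 276 μT

For an N-turn flat coil, B = Nμ₀IR²/[2(R²+z²)^(3/2)] with R = 0.0207 m, z = 0.0513 m.
B = 440 × 6.28×10⁻⁷ T = 2.76×10⁻⁴ T.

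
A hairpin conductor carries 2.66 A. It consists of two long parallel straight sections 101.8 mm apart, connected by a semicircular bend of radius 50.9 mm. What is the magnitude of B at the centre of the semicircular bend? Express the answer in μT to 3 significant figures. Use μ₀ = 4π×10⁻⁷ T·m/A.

B ≈ 26.9 μT

The semicircular arc contributes B_arc = μ₀I·π/(4πR) = μ₀I/(4R) = 1.64×10⁻⁵ T.
Each semi-infinite lead is at perpendicular distance R = 0.0509 m from the centre, with the perpendicular foot at its near end, so it contributes μ₀I/(4πR); both point the same way, together 1.05×10⁻⁵ T.
Arc and leads all point the same direction: B = 1.64×10⁻⁵ + 1.05×10⁻⁵ = 2.69×10⁻⁵ T.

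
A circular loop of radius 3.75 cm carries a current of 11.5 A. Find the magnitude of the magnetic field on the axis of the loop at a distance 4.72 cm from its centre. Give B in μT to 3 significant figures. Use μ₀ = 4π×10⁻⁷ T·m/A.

B ≈ 46.4 μT

On the axis of a circular loop, B = μ₀IR² / [2(R²+z²)^(3/2)].
R² + z² = (0.0375)² + (0.0472)² = 0.003634 m², and (R²+z²)^(3/2) = 2.19×10⁻⁴ m³.
B = (4π×10⁻⁷ × 11.5 × 0.001406) / (2 × 2.19×10⁻⁴) = 4.64×10⁻⁵ T.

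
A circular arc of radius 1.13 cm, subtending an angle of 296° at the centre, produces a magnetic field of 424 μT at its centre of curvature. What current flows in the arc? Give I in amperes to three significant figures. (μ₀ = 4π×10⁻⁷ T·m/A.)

For a circular arc, B = μ₀Iφ/(4πR) with φ in radians; here φ = 5.166 rad.
So I = 4πRB/(μ₀φ) = 4π × 0.0113 × 4.24×10⁻⁴ / (4π×10⁻⁷ × 5.166) = 9.27 A.

I ≈ 9.27 A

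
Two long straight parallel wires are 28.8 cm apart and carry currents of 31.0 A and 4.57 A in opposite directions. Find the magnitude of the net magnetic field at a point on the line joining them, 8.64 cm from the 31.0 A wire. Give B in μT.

B ≈ 76.3 μT

Each long wire gives B = μ₀I/(2πd). Distances are d₁ = 0.0864 m and d₂ = 0.2016 m.
B₁ = 7.18×10⁻⁵ T, B₂ = 4.53×10⁻⁶ T.
Between antiparallel currents both contributions point the same way, so they add. B = B₁ + B₂ = 7.18×10⁻⁵ + 4.53×10⁻⁶ = 7.63×10⁻⁵ T.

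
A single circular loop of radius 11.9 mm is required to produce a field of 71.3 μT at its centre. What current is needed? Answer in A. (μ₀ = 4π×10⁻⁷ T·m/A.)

At the centre of a circular loop B = μ₀I/(2R), so I = 2RB/μ₀.
With R = 0.0119 m, I = 2 × 0.0119 × 7.13×10⁻⁵ / (4π×10⁻⁷) = 1.35 A.

I ≈ 1.35 A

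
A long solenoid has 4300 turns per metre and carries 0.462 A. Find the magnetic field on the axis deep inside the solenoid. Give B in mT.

Inside a long solenoid, B = μ₀nI with n = 4300 turns/m.
B = 4π×10⁻⁷ × 4300 × 0.462 = 2.50×10⁻³ T.

B ≈ 2.50 mT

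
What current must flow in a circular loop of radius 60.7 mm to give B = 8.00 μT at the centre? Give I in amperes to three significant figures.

At the centre of a circular loop B = μ₀I/(2R), so I = 2RB/μ₀.
With R = 0.0607 m, I = 2 × 0.0607 × 8.00×10⁻⁶ / (4π×10⁻⁷) = 0.773 A.

I ≈ 0.773 A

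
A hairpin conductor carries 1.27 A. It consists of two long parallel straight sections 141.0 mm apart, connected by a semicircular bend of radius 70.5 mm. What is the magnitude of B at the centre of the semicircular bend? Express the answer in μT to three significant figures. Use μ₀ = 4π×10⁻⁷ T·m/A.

The semicircular arc contributes B_arc = μ₀I·π/(4πR) = μ₀I/(4R) = 5.66×10⁻⁶ T.
Each semi-infinite lead is at perpendicular distance R = 0.0705 m from the centre, with the perpendicular foot at its near end, so it contributes μ₀I/(4πR); both point the same way, together 3.60×10⁻⁶ T.
Arc and leads all point the same direction: B = 5.66×10⁻⁶ + 3.60×10⁻⁶ = 9.26×10⁻⁶ T.

B ≈ 9.26 μT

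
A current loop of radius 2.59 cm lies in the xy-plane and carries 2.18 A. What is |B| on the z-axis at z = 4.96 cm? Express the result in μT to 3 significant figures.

On the axis of a circular loop, B = μ₀IR² / [2(R²+z²)^(3/2)].
R² + z² = (0.0259)² + (0.0496)² = 0.003131 m², and (R²+z²)^(3/2) = 1.75×10⁻⁴ m³.
B = (4π×10⁻⁷ × 2.18 × 0.0006708) / (2 × 1.75×10⁻⁴) = 5.24×10⁻⁶ T.

B ≈ 5.24 μT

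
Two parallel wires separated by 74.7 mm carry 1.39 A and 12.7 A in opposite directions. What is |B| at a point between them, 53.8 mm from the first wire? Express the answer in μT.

B ≈ 127 μT

Each long wire gives B = μ₀I/(2πd). Distances are d₁ = 0.0538 m and d₂ = 0.0209 m.
B₁ = 5.17×10⁻⁶ T, B₂ = 1.22×10⁻⁴ T.
Between antiparallel currents both contributions point the same way, so they add. B = B₁ + B₂ = 5.17×10⁻⁶ + 1.22×10⁻⁴ = 1.27×10⁻⁴ T.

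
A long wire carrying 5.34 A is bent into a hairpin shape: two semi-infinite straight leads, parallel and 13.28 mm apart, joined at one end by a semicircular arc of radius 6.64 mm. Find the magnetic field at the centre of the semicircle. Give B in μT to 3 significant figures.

B ≈ 413 μT

The semicircular arc contributes B_arc = μ₀I·π/(4πR) = μ₀I/(4R) = 2.53×10⁻⁴ T.
Each semi-infinite lead is at perpendicular distance R = 0.00664 m from the centre, with the perpendicular foot at its near end, so it contributes μ₀I/(4πR); both point the same way, together 1.61×10⁻⁴ T.
Arc and leads all point the same direction: B = 2.53×10⁻⁴ + 1.61×10⁻⁴ = 4.13×10⁻⁴ T.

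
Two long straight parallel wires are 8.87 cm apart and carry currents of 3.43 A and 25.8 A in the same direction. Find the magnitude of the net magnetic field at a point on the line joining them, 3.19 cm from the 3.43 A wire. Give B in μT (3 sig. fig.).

Each long wire gives B = μ₀I/(2πd). Distances are d₁ = 0.0319 m and d₂ = 0.0568 m.
B₁ = 2.15×10⁻⁵ T, B₂ = 9.08×10⁻⁵ T.
Between parallel currents the two contributions point in opposite directions, so they subtract. B = |B₁ − B₂| = |2.15×10⁻⁵ − 9.08×10⁻⁵| = 6.93×10⁻⁵ T.

B ≈ 69.3 μT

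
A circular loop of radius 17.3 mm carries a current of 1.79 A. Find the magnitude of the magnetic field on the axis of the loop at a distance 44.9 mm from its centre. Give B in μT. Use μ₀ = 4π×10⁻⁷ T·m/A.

B ≈ 3.02 μT

On the axis of a circular loop, B = μ₀IR² / [2(R²+z²)^(3/2)].
R² + z² = (0.0173)² + (0.0449)² = 0.002315 m², and (R²+z²)^(3/2) = 1.11×10⁻⁴ m³.
B = (4π×10⁻⁷ × 1.79 × 0.0002993) / (2 × 1.11×10⁻⁴) = 3.02×10⁻⁶ T.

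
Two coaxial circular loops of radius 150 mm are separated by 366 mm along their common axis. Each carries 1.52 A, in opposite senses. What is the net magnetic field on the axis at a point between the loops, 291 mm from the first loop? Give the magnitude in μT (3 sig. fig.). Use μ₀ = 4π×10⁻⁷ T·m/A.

B ≈ 3.94 μT

Each loop contributes B = μ₀IR²/[2(R²+z²)^(3/2)] on the axis, with z measured from that loop.
Loop 1 (z = 0.291 m): B₁ = 6.12×10⁻⁷ T. Loop 2 (z = 0.075 m): B₂ = 4.56×10⁻⁶ T.
The fields oppose: B = |B₁ − B₂| = 3.94×10⁻⁶ T.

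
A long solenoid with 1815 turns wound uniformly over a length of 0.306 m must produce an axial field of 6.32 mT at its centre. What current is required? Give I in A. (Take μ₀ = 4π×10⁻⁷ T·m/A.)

Inside a long solenoid B = μ₀nI with n = 5931 m⁻¹, so I = B/(μ₀n).
I = 6.32×10⁻³ / (4π×10⁻⁷ × 5931) = 0.848 A.

I ≈ 0.848 A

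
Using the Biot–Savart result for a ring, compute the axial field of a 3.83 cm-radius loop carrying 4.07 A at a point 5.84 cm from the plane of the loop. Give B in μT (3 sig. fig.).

B ≈ 11.0 μT

On the axis of a circular loop, B = μ₀IR² / [2(R²+z²)^(3/2)].
R² + z² = (0.0383)² + (0.0584)² = 0.004877 m², and (R²+z²)^(3/2) = 3.41×10⁻⁴ m³.
B = (4π×10⁻⁷ × 4.07 × 0.001467) / (2 × 3.41×10⁻⁴) = 1.10×10⁻⁵ T.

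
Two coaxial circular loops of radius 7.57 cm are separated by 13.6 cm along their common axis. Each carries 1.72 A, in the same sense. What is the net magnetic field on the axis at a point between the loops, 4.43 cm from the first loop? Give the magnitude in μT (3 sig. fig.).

B ≈ 12.9 μT

Each loop contributes B = μ₀IR²/[2(R²+z²)^(3/2)] on the axis, with z measured from that loop.
Loop 1 (z = 0.0443 m): B₁ = 9.18×10⁻⁶ T. Loop 2 (z = 0.0917 m): B₂ = 3.68×10⁻⁶ T.
The fields add: B = B₁ + B₂ = 1.29×10⁻⁵ T.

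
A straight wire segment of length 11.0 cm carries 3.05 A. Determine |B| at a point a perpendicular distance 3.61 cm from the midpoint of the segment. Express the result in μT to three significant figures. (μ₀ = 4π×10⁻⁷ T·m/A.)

B ≈ 14.1 μT

For a finite straight segment, B = (μ₀I/4πd)(sinθ₁ + sinθ₂), where θ₁, θ₂ are the angles from the perpendicular to each end.
The perpendicular from the point meets the wire at its midpoint, so each end is L/2 = 0.055 m away along the wire.
sinθ₁ = 0.055/√(0.055²+0.0361²) = 0.8360; sinθ₂ = 0.055/√(0.055²+0.0361²) = 0.8360.
B = (4π×10⁻⁷ × 3.05) / (4π × 0.0361) × (0.8360 + 0.8360) = 1.41×10⁻⁵ T.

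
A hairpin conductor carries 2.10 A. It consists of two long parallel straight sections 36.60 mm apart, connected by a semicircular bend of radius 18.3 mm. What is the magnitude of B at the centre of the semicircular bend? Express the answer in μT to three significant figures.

B ≈ 59.0 μT

The semicircular arc contributes B_arc = μ₀I·π/(4πR) = μ₀I/(4R) = 3.61×10⁻⁵ T.
Each semi-infinite lead is at perpendicular distance R = 0.0183 m from the centre, with the perpendicular foot at its near end, so it contributes μ₀I/(4πR); both point the same way, together 2.30×10⁻⁵ T.
Arc and leads all point the same direction: B = 3.61×10⁻⁵ + 2.30×10⁻⁵ = 5.90×10⁻⁵ T.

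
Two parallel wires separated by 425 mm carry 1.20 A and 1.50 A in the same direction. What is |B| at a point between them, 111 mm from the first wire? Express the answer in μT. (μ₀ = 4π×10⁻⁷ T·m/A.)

Each long wire gives B = μ₀I/(2πd). Distances are d₁ = 0.111 m and d₂ = 0.314 m.
B₁ = 2.16×10⁻⁶ T, B₂ = 9.55×10⁻⁷ T.
Between parallel currents the two contributions point in opposite directions, so they subtract. B = |B₁ − B₂| = |2.16×10⁻⁶ − 9.55×10⁻⁷| = 1.21×10⁻⁶ T.

B ≈ 1.21 μT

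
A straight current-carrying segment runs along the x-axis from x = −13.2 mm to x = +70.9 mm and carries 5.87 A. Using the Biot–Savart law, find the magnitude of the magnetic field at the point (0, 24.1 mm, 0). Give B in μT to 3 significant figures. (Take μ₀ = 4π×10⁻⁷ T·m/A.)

For a finite straight segment, B = (μ₀I/4πd)(sinθ₁ + sinθ₂), where θ₁, θ₂ are the angles from the perpendicular to each end.
The perpendicular distance is d = 0.0241 m; the end-offsets along the wire are a = 0.0132 m and b = 0.0709 m.
sinθ₁ = 0.0132/√(0.0132²+0.0241²) = 0.4804; sinθ₂ = 0.0709/√(0.0709²+0.0241²) = 0.9468.
B = (4π×10⁻⁷ × 5.87) / (4π × 0.0241) × (0.4804 + 0.9468) = 3.48×10⁻⁵ T.

B ≈ 34.8 μT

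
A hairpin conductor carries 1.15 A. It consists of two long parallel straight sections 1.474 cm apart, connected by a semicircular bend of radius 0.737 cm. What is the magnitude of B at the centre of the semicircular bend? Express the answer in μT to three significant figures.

B ≈ 80.2 μT

The semicircular arc contributes B_arc = μ₀I·π/(4πR) = μ₀I/(4R) = 4.90×10⁻⁵ T.
Each semi-infinite lead is at perpendicular distance R = 0.00737 m from the centre, with the perpendicular foot at its near end, so it contributes μ₀I/(4πR); both point the same way, together 3.12×10⁻⁵ T.
Arc and leads all point the same direction: B = 4.90×10⁻⁵ + 3.12×10⁻⁵ = 8.02×10⁻⁵ T.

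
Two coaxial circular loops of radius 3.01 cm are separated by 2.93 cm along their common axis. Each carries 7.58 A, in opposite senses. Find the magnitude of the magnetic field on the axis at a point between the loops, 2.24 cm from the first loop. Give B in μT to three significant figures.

Each loop contributes B = μ₀IR²/[2(R²+z²)^(3/2)] on the axis, with z measured from that loop.
Loop 1 (z = 0.0224 m): B₁ = 8.17×10⁻⁵ T. Loop 2 (z = 0.0069 m): B₂ = 1.47×10⁻⁴ T.
The fields oppose: B = |B₁ − B₂| = 6.48×10⁻⁵ T.

B ≈ 64.8 μT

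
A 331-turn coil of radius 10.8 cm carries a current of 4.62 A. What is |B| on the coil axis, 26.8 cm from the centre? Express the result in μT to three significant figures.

B ≈ 465 μT

For an N-turn flat coil, B = Nμ₀IR²/[2(R²+z²)^(3/2)] with R = 0.108 m, z = 0.268 m.
B = 331 × 1.40×10⁻⁶ T = 4.65×10⁻⁴ T.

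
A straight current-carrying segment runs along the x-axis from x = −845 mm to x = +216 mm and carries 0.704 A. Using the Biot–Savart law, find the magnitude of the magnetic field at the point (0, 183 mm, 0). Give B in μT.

For a finite straight segment, B = (μ₀I/4πd)(sinθ₁ + sinθ₂), where θ₁, θ₂ are the angles from the perpendicular to each end.
The perpendicular distance is d = 0.183 m; the end-offsets along the wire are a = 0.845 m and b = 0.216 m.
sinθ₁ = 0.845/√(0.845²+0.183²) = 0.9773; sinθ₂ = 0.216/√(0.216²+0.183²) = 0.7630.
B = (4π×10⁻⁷ × 0.704) / (4π × 0.183) × (0.9773 + 0.7630) = 6.70×10⁻⁷ T.

B ≈ 0.670 μT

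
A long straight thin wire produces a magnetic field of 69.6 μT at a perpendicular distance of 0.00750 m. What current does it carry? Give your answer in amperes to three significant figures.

For a long straight wire B = μ₀I/(2πd), so I = 2πdB/μ₀.
I = 2π × 0.0075 × 6.96×10⁻⁵ / (4π×10⁻⁷) = 2.61 A.

I ≈ 2.61 A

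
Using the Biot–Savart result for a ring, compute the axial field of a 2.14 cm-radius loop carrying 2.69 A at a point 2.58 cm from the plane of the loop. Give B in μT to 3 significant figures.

On the axis of a circular loop, B = μ₀IR² / [2(R²+z²)^(3/2)].
R² + z² = (0.0214)² + (0.0258)² = 0.001124 m², and (R²+z²)^(3/2) = 3.77×10⁻⁵ m³.
B = (4π×10⁻⁷ × 2.69 × 0.000458) / (2 × 3.77×10⁻⁵) = 2.06×10⁻⁵ T.

B ≈ 20.6 μT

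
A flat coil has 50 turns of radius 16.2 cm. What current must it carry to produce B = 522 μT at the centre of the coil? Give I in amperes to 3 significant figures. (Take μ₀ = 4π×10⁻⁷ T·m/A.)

I ≈ 2.69 A

For an N-turn coil, B = Nμ₀I/(2R) with R = 0.162 m, so I = 2RB/(Nμ₀) = 2 × 0.162 × 5.22×10⁻⁴ / (50 × 4π×10⁻⁷) = 2.69 A.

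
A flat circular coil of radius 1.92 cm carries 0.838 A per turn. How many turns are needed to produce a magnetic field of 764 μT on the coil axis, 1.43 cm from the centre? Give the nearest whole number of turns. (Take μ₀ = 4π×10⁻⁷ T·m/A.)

N = 54

For an N-turn coil, B = Nμ₀IR²/[2(R²+z²)^(3/2)]. A single turn gives B₁ = 1.41×10⁻⁵ T with R = 0.0192 m, z = 0.0143 m.
N = B/B₁ = 7.64×10⁻⁴ / 1.41×10⁻⁵ = 54.01.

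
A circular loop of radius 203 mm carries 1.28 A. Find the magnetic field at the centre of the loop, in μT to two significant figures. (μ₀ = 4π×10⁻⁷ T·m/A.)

B ≈ 4.0 μT

At the centre of a circular loop the Biot–Savart law gives B = μ₀I/(2R).
B = (4π×10⁻⁷ × 1.28) / (2 × 0.203) = 3.96×10⁻⁶ T.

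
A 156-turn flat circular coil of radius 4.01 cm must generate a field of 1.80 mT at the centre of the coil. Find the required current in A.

I ≈ 0.736 A

For an N-turn coil, B = Nμ₀I/(2R) with R = 0.0401 m, so I = 2RB/(Nμ₀) = 2 × 0.0401 × 1.80×10⁻³ / (156 × 4π×10⁻⁷) = 0.736 A.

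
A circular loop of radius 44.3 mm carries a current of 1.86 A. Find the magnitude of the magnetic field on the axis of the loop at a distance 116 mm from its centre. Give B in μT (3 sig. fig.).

B ≈ 1.20 μT

On the axis of a circular loop, B = μ₀IR² / [2(R²+z²)^(3/2)].
R² + z² = (0.0443)² + (0.116)² = 0.01542 m², and (R²+z²)^(3/2) = 1.91×10⁻³ m³.
B = (4π×10⁻⁷ × 1.86 × 0.001962) / (2 × 1.91×10⁻³) = 1.20×10⁻⁶ T.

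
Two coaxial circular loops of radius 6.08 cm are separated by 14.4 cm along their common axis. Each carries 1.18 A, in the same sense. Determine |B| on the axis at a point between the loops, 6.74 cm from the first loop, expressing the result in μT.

B ≈ 6.59 μT

Each loop contributes B = μ₀IR²/[2(R²+z²)^(3/2)] on the axis, with z measured from that loop.
Loop 1 (z = 0.0674 m): B₁ = 3.66×10⁻⁶ T. Loop 2 (z = 0.0766 m): B₂ = 2.93×10⁻⁶ T.
The fields add: B = B₁ + B₂ = 6.59×10⁻⁶ T.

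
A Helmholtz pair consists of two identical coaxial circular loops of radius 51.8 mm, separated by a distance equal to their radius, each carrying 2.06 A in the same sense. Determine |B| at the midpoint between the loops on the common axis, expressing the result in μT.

B ≈ 35.8 μT

Each loop contributes B = μ₀IR²/[2(R²+z²)^(3/2)] on the axis, with z measured from that loop.
Loop 1 (z = 0.0259 m): B₁ = 1.79×10⁻⁵ T. Loop 2 (z = 0.0259 m): B₂ = 1.79×10⁻⁵ T.
The fields add: B = B₁ + B₂ = 3.58×10⁻⁵ T.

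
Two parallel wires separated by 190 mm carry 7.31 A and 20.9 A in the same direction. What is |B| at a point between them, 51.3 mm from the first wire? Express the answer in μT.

B ≈ 1.64 μT

Each long wire gives B = μ₀I/(2πd). Distances are d₁ = 0.0513 m and d₂ = 0.1387 m.
B₁ = 2.85×10⁻⁵ T, B₂ = 3.01×10⁻⁵ T.
Between parallel currents the two contributions point in opposite directions, so they subtract. B = |B₁ − B₂| = |2.85×10⁻⁵ − 3.01×10⁻⁵| = 1.64×10⁻⁶ T.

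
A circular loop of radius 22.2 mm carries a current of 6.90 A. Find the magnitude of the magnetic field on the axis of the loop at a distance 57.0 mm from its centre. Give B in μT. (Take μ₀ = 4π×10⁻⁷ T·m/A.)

B ≈ 9.33 μT

On the axis of a circular loop, B = μ₀IR² / [2(R²+z²)^(3/2)].
R² + z² = (0.0222)² + (0.057)² = 0.003742 m², and (R²+z²)^(3/2) = 2.29×10⁻⁴ m³.
B = (4π×10⁻⁷ × 6.90 × 0.0004928) / (2 × 2.29×10⁻⁴) = 9.33×10⁻⁶ T.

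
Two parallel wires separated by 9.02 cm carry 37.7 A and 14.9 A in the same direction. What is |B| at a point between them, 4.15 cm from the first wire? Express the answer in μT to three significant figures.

B ≈ 120 μT

Each long wire gives B = μ₀I/(2πd). Distances are d₁ = 0.0415 m and d₂ = 0.0487 m.
B₁ = 1.82×10⁻⁴ T, B₂ = 6.12×10⁻⁵ T.
Between parallel currents the two contributions point in opposite directions, so they subtract. B = |B₁ − B₂| = |1.82×10⁻⁴ − 6.12×10⁻⁵| = 1.20×10⁻⁴ T.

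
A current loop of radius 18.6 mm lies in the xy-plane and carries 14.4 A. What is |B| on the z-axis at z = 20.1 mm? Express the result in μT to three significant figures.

B ≈ 152 μT

On the axis of a circular loop, B = μ₀IR² / [2(R²+z²)^(3/2)].
R² + z² = (0.0186)² + (0.0201)² = 0.00075 m², and (R²+z²)^(3/2) = 2.05×10⁻⁵ m³.
B = (4π×10⁻⁷ × 14.4 × 0.000346) / (2 × 2.05×10⁻⁵) = 1.52×10⁻⁴ T.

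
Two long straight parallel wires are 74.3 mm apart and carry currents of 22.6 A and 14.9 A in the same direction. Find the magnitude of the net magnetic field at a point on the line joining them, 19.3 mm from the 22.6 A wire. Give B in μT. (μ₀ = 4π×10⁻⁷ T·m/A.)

Each long wire gives B = μ₀I/(2πd). Distances are d₁ = 0.0193 m and d₂ = 0.055 m.
B₁ = 2.34×10⁻⁴ T, B₂ = 5.42×10⁻⁵ T.
Between parallel currents the two contributions point in opposite directions, so they subtract. B = |B₁ − B₂| = |2.34×10⁻⁴ − 5.42×10⁻⁵| = 1.80×10⁻⁴ T.

B ≈ 180 μT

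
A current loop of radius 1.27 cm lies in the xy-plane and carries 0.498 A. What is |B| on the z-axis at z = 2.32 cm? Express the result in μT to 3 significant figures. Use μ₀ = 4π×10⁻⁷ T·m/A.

B ≈ 2.73 μT

On the axis of a circular loop, B = μ₀IR² / [2(R²+z²)^(3/2)].
R² + z² = (0.0127)² + (0.0232)² = 0.0006995 m², and (R²+z²)^(3/2) = 1.85×10⁻⁵ m³.
B = (4π×10⁻⁷ × 0.498 × 0.0001613) / (2 × 1.85×10⁻⁵) = 2.73×10⁻⁶ T.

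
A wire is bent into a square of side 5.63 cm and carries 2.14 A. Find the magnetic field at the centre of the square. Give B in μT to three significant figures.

Each side is a finite straight segment at perpendicular distance d = a/(2 tan(π/4)) = 0.02815 m from the centre, with end-angles ±π/4.
One side contributes B₁ = (μ₀I/4πd)·2 sin(π/4) = 1.08×10⁻⁵ T.
All 4 sides add in the same direction: B = 4 × 1.08×10⁻⁵ = 4.30×10⁻⁵ T.

B ≈ 43.0 μT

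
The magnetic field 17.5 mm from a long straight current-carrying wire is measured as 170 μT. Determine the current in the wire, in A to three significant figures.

For a long straight wire B = μ₀I/(2πd), so I = 2πdB/μ₀.
I = 2π × 0.0175 × 1.70×10⁻⁴ / (4π×10⁻⁷) = 14.9 A.

I ≈ 14.9 A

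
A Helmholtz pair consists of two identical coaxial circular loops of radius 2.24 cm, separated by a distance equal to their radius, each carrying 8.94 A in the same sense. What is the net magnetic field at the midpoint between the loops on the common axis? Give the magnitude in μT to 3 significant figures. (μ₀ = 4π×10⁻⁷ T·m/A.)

Each loop contributes B = μ₀IR²/[2(R²+z²)^(3/2)] on the axis, with z measured from that loop.
Loop 1 (z = 0.0112 m): B₁ = 1.79×10⁻⁴ T. Loop 2 (z = 0.0112 m): B₂ = 1.79×10⁻⁴ T.
The fields add: B = B₁ + B₂ = 3.59×10⁻⁴ T.

B ≈ 359 μT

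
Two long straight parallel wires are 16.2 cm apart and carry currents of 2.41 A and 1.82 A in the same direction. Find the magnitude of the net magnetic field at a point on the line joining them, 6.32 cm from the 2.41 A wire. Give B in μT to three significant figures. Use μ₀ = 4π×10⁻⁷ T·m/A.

B ≈ 3.94 μT

Each long wire gives B = μ₀I/(2πd). Distances are d₁ = 0.0632 m and d₂ = 0.0988 m.
B₁ = 7.63×10⁻⁶ T, B₂ = 3.68×10⁻⁶ T.
Between parallel currents the two contributions point in opposite directions, so they subtract. B = |B₁ − B₂| = |7.63×10⁻⁶ − 3.68×10⁻⁶| = 3.94×10⁻⁶ T.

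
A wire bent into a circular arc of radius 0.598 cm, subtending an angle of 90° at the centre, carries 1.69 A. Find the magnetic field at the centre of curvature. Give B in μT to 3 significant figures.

B ≈ 44.4 μT

The Biot–Savart field of a circular arc at its centre is B = μ₀Iφ/(4πR), with φ = 1.571 rad.
B = (4π×10⁻⁷ × 1.69 × 1.571) / (4π × 0.00598) = 4.44×10⁻⁵ T.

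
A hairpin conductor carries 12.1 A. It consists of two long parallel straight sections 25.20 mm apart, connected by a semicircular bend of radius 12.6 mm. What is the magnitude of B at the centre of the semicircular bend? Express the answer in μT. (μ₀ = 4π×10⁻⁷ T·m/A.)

B ≈ 494 μT

The semicircular arc contributes B_arc = μ₀I·π/(4πR) = μ₀I/(4R) = 3.02×10⁻⁴ T.
Each semi-infinite lead is at perpendicular distance R = 0.0126 m from the centre, with the perpendicular foot at its near end, so it contributes μ₀I/(4πR); both point the same way, together 1.92×10⁻⁴ T.
Arc and leads all point the same direction: B = 3.02×10⁻⁴ + 1.92×10⁻⁴ = 4.94×10⁻⁴ T.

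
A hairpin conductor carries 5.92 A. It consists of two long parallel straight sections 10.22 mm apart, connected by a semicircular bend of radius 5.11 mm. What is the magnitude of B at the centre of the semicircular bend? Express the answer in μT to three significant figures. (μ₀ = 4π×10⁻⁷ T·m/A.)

The semicircular arc contributes B_arc = μ₀I·π/(4πR) = μ₀I/(4R) = 3.64×10⁻⁴ T.
Each semi-infinite lead is at perpendicular distance R = 0.00511 m from the centre, with the perpendicular foot at its near end, so it contributes μ₀I/(4πR); both point the same way, together 2.32×10⁻⁴ T.
Arc and leads all point the same direction: B = 3.64×10⁻⁴ + 2.32×10⁻⁴ = 5.96×10⁻⁴ T.

B ≈ 596 μT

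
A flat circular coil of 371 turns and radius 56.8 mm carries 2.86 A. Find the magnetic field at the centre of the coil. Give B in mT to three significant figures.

For an N-turn flat coil, B = Nμ₀I/(2R) with R = 0.0568 m.
B = 371 × 3.16×10⁻⁵ T = 1.17×10⁻² T.

B ≈ 11.7 mT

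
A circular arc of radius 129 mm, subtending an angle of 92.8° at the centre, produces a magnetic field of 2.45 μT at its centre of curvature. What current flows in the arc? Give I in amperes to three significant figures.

I ≈ 1.95 A

For a circular arc, B = μ₀Iφ/(4πR) with φ in radians; here φ = 1.62 rad.
So I = 4πRB/(μ₀φ) = 4π × 0.129 × 2.45×10⁻⁶ / (4π×10⁻⁷ × 1.62) = 1.95 A.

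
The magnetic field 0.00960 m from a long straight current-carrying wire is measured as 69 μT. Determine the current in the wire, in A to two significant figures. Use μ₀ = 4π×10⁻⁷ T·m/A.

For a long straight wire B = μ₀I/(2πd), so I = 2πdB/μ₀.
I = 2π × 0.0096 × 6.90×10⁻⁵ / (4π×10⁻⁷) = 3.31 A.

I ≈ 3.3 A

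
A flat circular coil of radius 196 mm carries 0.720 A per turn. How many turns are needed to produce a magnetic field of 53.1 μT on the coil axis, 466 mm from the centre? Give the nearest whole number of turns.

For an N-turn coil, B = Nμ₀IR²/[2(R²+z²)^(3/2)]. A single turn gives B₁ = 1.35×10⁻⁷ T with R = 0.196 m, z = 0.466 m.
N = B/B₁ = 5.31×10⁻⁵ / 1.35×10⁻⁷ = 394.77.

N = 395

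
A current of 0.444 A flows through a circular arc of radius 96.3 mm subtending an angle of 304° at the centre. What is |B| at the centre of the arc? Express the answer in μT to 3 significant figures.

The Biot–Savart field of a circular arc at its centre is B = μ₀Iφ/(4πR), with φ = 5.306 rad.
B = (4π×10⁻⁷ × 0.444 × 5.306) / (4π × 0.0963) = 2.45×10⁻⁶ T.

B ≈ 2.45 μT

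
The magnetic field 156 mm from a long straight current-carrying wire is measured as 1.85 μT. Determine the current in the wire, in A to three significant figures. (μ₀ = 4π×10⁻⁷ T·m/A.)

I ≈ 1.44 A

For a long straight wire B = μ₀I/(2πd), so I = 2πdB/μ₀.
I = 2π × 0.156 × 1.85×10⁻⁶ / (4π×10⁻⁷) = 1.44 A.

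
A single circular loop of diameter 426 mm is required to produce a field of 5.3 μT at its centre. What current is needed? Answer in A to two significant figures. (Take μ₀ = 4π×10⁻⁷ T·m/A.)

At the centre of a circular loop B = μ₀I/(2R), so I = 2RB/μ₀.
With R = 0.213 m, I = 2 × 0.213 × 5.30×10⁻⁶ / (4π×10⁻⁷) = 1.80 A.

I ≈ 1.8 A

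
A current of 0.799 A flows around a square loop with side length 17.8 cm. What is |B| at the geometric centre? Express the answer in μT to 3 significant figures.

Each side is a finite straight segment at perpendicular distance d = a/(2 tan(π/4)) = 0.089 m from the centre, with end-angles ±π/4.
One side contributes B₁ = (μ₀I/4πd)·2 sin(π/4) = 1.27×10⁻⁶ T.
All 4 sides add in the same direction: B = 4 × 1.27×10⁻⁶ = 5.08×10⁻⁶ T.

B ≈ 5.08 μT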